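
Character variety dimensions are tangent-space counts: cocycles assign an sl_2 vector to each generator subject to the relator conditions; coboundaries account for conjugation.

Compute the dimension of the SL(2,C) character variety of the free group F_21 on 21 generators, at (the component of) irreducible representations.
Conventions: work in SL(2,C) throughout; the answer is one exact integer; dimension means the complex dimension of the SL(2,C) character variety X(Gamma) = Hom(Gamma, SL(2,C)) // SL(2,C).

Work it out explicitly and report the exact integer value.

60

The free group F_21: 21 generators, no relators.
So Z^1 = (sl_2)^21 in full: dim Z^1 = 63.
dim B^1 = 3: the coboundary map is injective because an irreducible image has centralizer 0 in sl_2.
dim X = dim H^1 = dim Z^1 - dim B^1 = 63 - 3 = 60.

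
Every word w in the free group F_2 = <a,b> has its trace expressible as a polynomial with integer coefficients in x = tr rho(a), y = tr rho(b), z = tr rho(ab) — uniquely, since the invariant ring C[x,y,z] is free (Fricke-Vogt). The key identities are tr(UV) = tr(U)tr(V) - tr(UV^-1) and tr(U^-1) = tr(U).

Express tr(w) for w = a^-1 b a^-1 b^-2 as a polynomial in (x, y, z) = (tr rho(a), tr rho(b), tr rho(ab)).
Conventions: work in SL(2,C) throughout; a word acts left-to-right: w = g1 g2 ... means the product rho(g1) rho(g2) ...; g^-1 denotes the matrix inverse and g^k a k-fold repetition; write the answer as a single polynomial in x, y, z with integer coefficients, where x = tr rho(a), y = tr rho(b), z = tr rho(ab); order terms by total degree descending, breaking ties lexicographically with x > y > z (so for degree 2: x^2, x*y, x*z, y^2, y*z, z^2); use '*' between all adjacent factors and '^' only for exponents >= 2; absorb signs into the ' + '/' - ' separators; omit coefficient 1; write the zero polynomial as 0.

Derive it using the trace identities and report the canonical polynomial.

x*y^2*z - x^2*y - y^3 - y*z^2 + x*z + 3*y

reduce: trace(a^-1) = trace(a) = x
so trace(a^-1 b) = trace(b) * trace(a) - trace(b a)  (eliminate a^-1) = x*y - z
reduce: trace(b^-1 a^-1) = trace(a^-1) * trace(b) - trace(a^-1 b)  (eliminate b^-1) = z
trace(b a b) = trace(b) * trace(a b) - trace(a)  (reduce the b square) = y*z - x
reduce: trace(b a b a) = trace(a b) * trace(a b) - trace(1)  (split on a) = z^2 - 2
trace(a^-1 b a b) = trace(b a b) * trace(a) - trace(b a b a)  (eliminate a^-1) = x*y*z - x^2 - z^2 + 2
trace(a^-1 b a b^-1) = trace(a^-1 b a) * trace(b) - trace(a^-1 b a b)  (eliminate b^-1) = -x*y*z + x^2 + y^2 + z^2 - 2
reduce: trace(b^-2 a^-1 b a) = trace(a^-1 b a b^-1) * trace(b) - trace(a^-1 b a)  (eliminate b^-1) = -x*y^2*z + x^2*y + y^3 + y*z^2 - 3*y
reduce: trace(a^-1 b a^-1 b^-2) = trace(b^-2 a^-1 b) * trace(a) - trace(b^-2 a^-1 b a)  (eliminate a^-1) = x*y^2*z - x^2*y - y^3 - y*z^2 + x*z + 3*y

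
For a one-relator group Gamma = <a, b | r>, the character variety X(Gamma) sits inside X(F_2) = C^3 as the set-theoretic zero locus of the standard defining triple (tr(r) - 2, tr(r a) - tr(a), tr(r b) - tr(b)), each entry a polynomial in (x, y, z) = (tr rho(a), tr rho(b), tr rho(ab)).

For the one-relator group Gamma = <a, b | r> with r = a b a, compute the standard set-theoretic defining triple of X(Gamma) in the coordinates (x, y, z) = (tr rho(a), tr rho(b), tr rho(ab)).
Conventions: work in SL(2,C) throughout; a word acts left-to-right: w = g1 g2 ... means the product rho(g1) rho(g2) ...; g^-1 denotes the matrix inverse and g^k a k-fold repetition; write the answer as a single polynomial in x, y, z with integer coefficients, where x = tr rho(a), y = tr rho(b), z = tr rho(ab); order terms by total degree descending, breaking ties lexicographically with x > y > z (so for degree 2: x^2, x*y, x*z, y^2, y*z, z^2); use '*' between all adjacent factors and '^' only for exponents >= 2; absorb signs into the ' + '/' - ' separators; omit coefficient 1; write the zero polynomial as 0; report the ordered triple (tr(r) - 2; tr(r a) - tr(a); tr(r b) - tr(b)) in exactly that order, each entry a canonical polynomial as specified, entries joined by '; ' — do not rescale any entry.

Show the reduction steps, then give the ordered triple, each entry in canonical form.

and tr(a b a) = tr(a) * tr(b a) - tr(b)  (reduce the a square) = x*z - y
tr(a b a^2) = tr(a) * tr(b a^2) - tr(b a)  (reduce the a square) = x^2*z - x*y - z
and tr(a b a b) = tr(b a) * tr(b a) - tr(1)   [split at repeated b] = z^2 - 2
assemble the triple (tr(r) - 2; tr(r a) - x; tr(r b) - y)

x*z - y - 2; x^2*z - x*y - x - z; z^2 - y - 2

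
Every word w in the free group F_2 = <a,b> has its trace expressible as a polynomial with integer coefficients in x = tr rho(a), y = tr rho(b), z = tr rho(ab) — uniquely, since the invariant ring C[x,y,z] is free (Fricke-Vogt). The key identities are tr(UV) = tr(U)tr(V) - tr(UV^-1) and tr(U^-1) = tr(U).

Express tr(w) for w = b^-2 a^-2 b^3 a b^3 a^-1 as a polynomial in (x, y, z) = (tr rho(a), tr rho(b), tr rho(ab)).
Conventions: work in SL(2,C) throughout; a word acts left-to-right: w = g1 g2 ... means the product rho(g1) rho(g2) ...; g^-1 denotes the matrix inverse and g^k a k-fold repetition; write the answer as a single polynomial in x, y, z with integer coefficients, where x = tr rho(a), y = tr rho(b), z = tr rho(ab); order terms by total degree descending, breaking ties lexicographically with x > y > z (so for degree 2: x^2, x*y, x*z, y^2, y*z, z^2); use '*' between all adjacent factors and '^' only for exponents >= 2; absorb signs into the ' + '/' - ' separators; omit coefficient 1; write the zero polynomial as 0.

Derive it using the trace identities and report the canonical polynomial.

x^2*y^6*z^2 - 2*x^3*y^5*z - x*y^7*z - x*y^5*z^3 + x^4*y^4 + x^2*y^6 - x^2*y^4*z^2 + 4*x^3*y^3*z + 6*x*y^5*z + 2*x*y^3*z^3 - 2*x^4*y^2 - 5*x^2*y^4 - x^2*y^2*z^2 - 2*x^3*y*z - 11*x*y^3*z - x*y*z^3 + x^4 + 7*x^2*y^2 + x^2*z^2 + y^2*z^2 + 7*x*y*z - 4*x^2 - y^2 - z^2 + 2

tr(b a b) = tr(b) * tr(a b) - tr(a)   [square of b] = y*z - x
tr(b a b^2) = tr(b) * tr(b a b) - tr(b a)   [square of b] = y^2*z - x*y - z
reduce: tr(b^3 a b) = tr(b) * tr(b a b^2) - tr(b a b)   [square of b] = y^3*z - x*y^2 - 2*y*z + x
so tr(b^3 a b^2) = tr(b) * tr(b^3 a b) - tr(b^3 a)   [square of b] = y^4*z - x*y^3 - 3*y^2*z + 2*x*y + z
reduce: tr(a b a b) = tr(b a) * tr(b a) - tr(1)   [split at a repeated b] = z^2 - 2
tr(a b a) = tr(a) * tr(b a) - tr(b)   [square of a] = x*z - y
reduce: tr(a b^2 a b) = tr(b) * tr(a b a b) - tr(a b a)   [square of b] = y*z^2 - x*z - y
tr(a^2) = tr(a) * tr(a) - tr(1)   [square of a] = x^2 - 2
tr(a b^2 a) = tr(b) * tr(a^2 b) - tr(a^2)   [square of b] = x*y*z - x^2 - y^2 + 2
tr(a b^2 a b^2) = tr(b) * tr(a b^2 a b) - tr(a b^2 a)   [square of b] = y^2*z^2 - 2*x*y*z + x^2 - 2
tr(b^3 a b^2 a) = tr(b) * tr(a b^2 a b^2) - tr(a b^2 a b)   [square of b] = y^3*z^2 - 2*x*y^2*z + x^2*y - y*z^2 + x*z - y
tr(a^-1 b^3 a b^2) = tr(b^3 a b^2) * tr(a) - tr(b^3 a b^2 a)   [inverse elimination on a] = x*y^4*z - x^2*y^3 - y^3*z^2 - x*y^2*z + x^2*y + y*z^2 + y
tr(a^-2 b^3 a b^2) = tr(a^-1 b^3 a b^2) * tr(a) - tr(a^-1 b^3 a b^2 a)   [inverse elimination on a] = x^2*y^4*z - x^3*y^3 - x*y^3*z^2 - x^2*y^2*z - y^4*z + x^3*y + x*y^3 + x*y*z^2 + 3*y^2*z - x*y - z
so tr(a^2 b^2 a b) = tr(a) * tr(b^2 a b a) - tr(b^2 a b)   [square of a] = x*y*z^2 - x^2*z - y^2*z + z
reduce: tr(a^3 b) = tr(a) * tr(a b a) - tr(a b)   [square of a] = x^2*z - x*y - z
tr(a^3) = tr(a) * tr(a^2) - tr(a)   [square of a] = x^3 - 3*x
tr(a^2 b^2 a) = tr(b) * tr(a^3 b) - tr(a^3)   [square of b] = x^2*y*z - x^3 - x*y^2 - y*z + 3*x
reduce: tr(b a b^2 a^2 b) = tr(b) * tr(a^2 b^2 a b) - tr(a^2 b^2 a)   [square of b] = x*y^2*z^2 - 2*x^2*y*z - y^3*z + x^3 + x*y^2 + 2*y*z - 3*x
tr(b a b^2 a^2) = tr(a) * tr(b a b^2 a) - tr(b a b^2)   [square of a] = x*y*z^2 - x^2*z - y^2*z + z
so tr(a^2 b^3 a b^2) = tr(b) * tr(b a b^2 a^2 b) - tr(b a b^2 a^2)   [square of b] = x*y^3*z^2 - 2*x^2*y^2*z - y^4*z + x^3*y + x*y^3 - x*y*z^2 + x^2*z + 3*y^2*z - 3*x*y - z
so tr(b a b a^2) = tr(a) * tr(b a b a) - tr(b a b)   [square of a] = x*z^2 - y*z - x
tr(a^2 b^3 a b) = tr(b) * tr(b a b a^2 b) - tr(b a b a^2)   [square of b] = x*y^2*z^2 - x^2*y*z - y^3*z - x*z^2 + 2*y*z + x
tr(a b^3 a b^3 a) = tr(b) * tr(a^2 b^3 a b^2) - tr(a^2 b^3 a b)   [square of b] = x*y^4*z^2 - 2*x^2*y^3*z - y^5*z + x^3*y^2 + x*y^4 - 2*x*y^2*z^2 + 2*x^2*y*z + 4*y^3*z - 3*x*y^2 + x*z^2 - 3*y*z - x
tr(a b a b a b) = tr(b a b a) * tr(b a) - tr(a b)   [split at a repeated b] = z^3 - 3*z
reduce: tr(a b^2 a b a b) = tr(b) * tr(a b a b a b) - tr(a b a b a)   [square of b] = y*z^3 - x*z^2 - 2*y*z + x
reduce: tr(b a b a b^2 a b) = tr(b) * tr(a b^2 a b a b) - tr(a b^2 a b a)   [square of b] = y^2*z^3 - 2*x*y*z^2 + x^2*z - y^2*z + x*y - z
so tr(a b^3 a b a b^2) = tr(b) * tr(b a b a b^2 a b) - tr(b a b a b^2 a)   [square of b] = y^3*z^3 - 2*x*y^2*z^2 + x^2*y*z - y^3*z - y*z^3 + x*y^2 + x*z^2 + y*z - x
tr(a b^3 a b a b) = tr(b) * tr(b a b a b a b) - tr(b a b a b a)   [square of b] = y^2*z^3 - x*y*z^2 - 2*y^2*z - z^3 + x*y + 3*z
so tr(a b^3 a b^3 a b) = tr(b) * tr(a b^3 a b a b^2) - tr(a b^3 a b a b)   [square of b] = y^4*z^3 - 2*x*y^3*z^2 + x^2*y^2*z - y^4*z - 2*y^2*z^3 + x*y^3 + 2*x*y*z^2 + 3*y^2*z + z^3 - 2*x*y - 3*z
reduce: tr(b^3 a b^3 a b^-1 a) = tr(a b^3 a b^3 a) * tr(b) - tr(a b^3 a b^3 a b)   [inverse elimination on b] = x*y^5*z^2 - 2*x^2*y^4*z - y^6*z - y^4*z^3 + x^3*y^3 + x*y^5 + x^2*y^2*z + 5*y^4*z + 2*y^2*z^3 - 4*x*y^3 - x*y*z^2 - 6*y^2*z - z^3 + x*y + 3*z
tr(a^-1 b^3 a b^3 a b^-1) = tr(b^3 a b^3 a b^-1) * tr(a) - tr(b^3 a b^3 a b^-1 a)   [inverse elimination on a] = -x*y^5*z^2 + 2*x^2*y^4*z + y^6*z + y^4*z^3 - x^3*y^3 - x*y^5 + x*y^3*z^2 - 3*x^2*y^2*z - 5*y^4*z - 2*y^2*z^3 + x^3*y + 4*x*y^3 + x^2*z + 6*y^2*z + z^3 - 2*x*y - 3*z
so tr(b^-1 a^-2 b^3 a b^3 a) = tr(a^-1 b^3 a b^3 a b^-1) * tr(a) - tr(a^-1 b^3 a b^3 a b^-1 a)   [inverse elimination on a] = -x^2*y^5*z^2 + 2*x^3*y^4*z + x*y^6*z + x*y^4*z^3 - x^4*y^3 - x^2*y^5 + x^2*y^3*z^2 - 3*x^3*y^2*z - 5*x*y^4*z - 2*x*y^2*z^3 + x^4*y + 4*x^2*y^3 - y^3*z^2 + x^3*z + 8*x*y^2*z + x*z^3 - 3*x^2*y + y*z^2 - 4*x*z + y
reduce: tr(a^-2 b^3 a b^3 a^-1 b^-1) = tr(b^-1 a^-2 b^3 a b^3) * tr(a) - tr(b^-1 a^-2 b^3 a b^3 a)   [inverse elimination on a] = x^2*y^5*z^2 - x^3*y^4*z - x*y^6*z - x*y^4*z^3 + x^2*y^5 - 2*x^2*y^3*z^2 + 2*x^3*y^2*z + 4*x*y^4*z + 2*x*y^2*z^3 - 3*x^2*y^3 + x^2*y*z^2 + y^3*z^2 - x^3*z - 5*x*y^2*z - x*z^3 + 2*x^2*y - y*z^2 + 3*x*z - y
reduce: tr(b^3 a b^3) = tr(b) * tr(a b^5) - tr(a b^4)   [square of b] = y^5*z - x*y^4 - 4*y^3*z + 3*x*y^2 + 3*y*z - x
reduce: tr(b a b^3 a) = tr(b) * tr(b a b a b) - tr(b a b a)   [square of b] = y^2*z^2 - x*y*z - y^2 - z^2 + 2
tr(b^3 a b^3 a) = tr(b) * tr(b a b^3 a b) - tr(b a b^3 a)   [square of b] = y^4*z^2 - 2*x*y^3*z + x^2*y^2 - 2*y^2*z^2 + 2*x*y*z + z^2 - 2
reduce: tr(b^3 a b^3 a^-1) = tr(b^3 a b^3) * tr(a) - tr(b^3 a b^3 a)   [inverse elimination on a] = x*y^5*z - x^2*y^4 - y^4*z^2 - 2*x*y^3*z + 2*x^2*y^2 + 2*y^2*z^2 + x*y*z - x^2 - z^2 + 2
so tr(b^3 a b^3 a^-2) = tr(b^3 a b^3 a^-1) * tr(a) - tr(b^3 a b^3)   [inverse elimination on a] = x^2*y^5*z - x^3*y^4 - x*y^4*z^2 - 2*x^2*y^3*z - y^5*z + 2*x^3*y^2 + x*y^4 + 2*x*y^2*z^2 + x^2*y*z + 4*y^3*z - x^3 - 3*x*y^2 - x*z^2 - 3*y*z + 3*x
reduce: tr(a^-2 b^3 a b^3 a^-1) = tr(b^3 a b^3 a^-2) * tr(a) - tr(b^3 a b^3 a^-1)   [inverse elimination on a] = x^3*y^5*z - x^4*y^4 - x^2*y^4*z^2 - 2*x^3*y^3*z - 2*x*y^5*z + 2*x^4*y^2 + 2*x^2*y^4 + 2*x^2*y^2*z^2 + y^4*z^2 + x^3*y*z + 6*x*y^3*z - x^4 - 5*x^2*y^2 - x^2*z^2 - 2*y^2*z^2 - 4*x*y*z + 4*x^2 + z^2 - 2
tr(b^-2 a^-2 b^3 a b^3 a^-1) = tr(a^-2 b^3 a b^3 a^-1 b^-1) * tr(b) - tr(a^-2 b^3 a b^3 a^-1)   [inverse elimination on b] = x^2*y^6*z^2 - 2*x^3*y^5*z - x*y^7*z - x*y^5*z^3 + x^4*y^4 + x^2*y^6 - x^2*y^4*z^2 + 4*x^3*y^3*z + 6*x*y^5*z + 2*x*y^3*z^3 - 2*x^4*y^2 - 5*x^2*y^4 - x^2*y^2*z^2 - 2*x^3*y*z - 11*x*y^3*z - x*y*z^3 + x^4 + 7*x^2*y^2 + x^2*z^2 + y^2*z^2 + 7*x*y*z - 4*x^2 - y^2 - z^2 + 2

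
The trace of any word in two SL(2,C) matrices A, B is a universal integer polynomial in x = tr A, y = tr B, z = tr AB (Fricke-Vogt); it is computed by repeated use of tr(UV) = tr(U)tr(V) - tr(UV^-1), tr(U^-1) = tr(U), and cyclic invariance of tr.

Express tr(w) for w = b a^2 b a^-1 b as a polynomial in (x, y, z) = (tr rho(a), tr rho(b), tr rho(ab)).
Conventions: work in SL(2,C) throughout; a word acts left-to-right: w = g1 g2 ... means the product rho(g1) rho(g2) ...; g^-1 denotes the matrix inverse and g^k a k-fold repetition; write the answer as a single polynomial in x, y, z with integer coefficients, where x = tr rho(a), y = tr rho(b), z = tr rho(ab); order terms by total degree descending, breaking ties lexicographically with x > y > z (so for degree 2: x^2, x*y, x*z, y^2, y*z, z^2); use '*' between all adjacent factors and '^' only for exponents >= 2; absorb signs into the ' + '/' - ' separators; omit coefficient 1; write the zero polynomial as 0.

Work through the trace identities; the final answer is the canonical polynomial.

so tr(a^2 b) = tr(a)*tr(b a) - tr(b)   [square of a] = x*z - y
tr(a^2) = tr(a)*tr(a) - tr(1)   [square of a] = x^2 - 2
so tr(a^2 b^2) = tr(b)*tr(a^2 b) - tr(a^2)   [square of b] = x*y*z - x^2 - y^2 + 2
tr(b^2 a^2 b) = tr(b)*tr(a^2 b^2) - tr(a^2 b)   [square of b] = x*y^2*z - x^2*y - y^3 - x*z + 3*y
tr(a b a b) = tr(b a)*tr(b a) - tr(1)   [split at a repeated b] = z^2 - 2
so tr(b a b^2 a) = tr(b)*tr(a b a b) - tr(a b a)   [square of b] = y*z^2 - x*z - y
so tr(b a b) = tr(b)*tr(a b) - tr(a)   [square of b] = y*z - x
so tr(b a b^2) = tr(b)*tr(b a b) - tr(b a)   [square of b] = y^2*z - x*y - z
tr(b^2 a^2 b a) = tr(a)*tr(b a b^2 a) - tr(b a b^2)   [square of a] = x*y*z^2 - x^2*z - y^2*z + z
tr(b a^2 b a^-1 b) = tr(b^2 a^2 b)*tr(a) - tr(b^2 a^2 b a)   [inverse elimination on a] = x^2*y^2*z - x^3*y - x*y^3 - x*y*z^2 + y^2*z + 3*x*y - z

x^2*y^2*z - x^3*y - x*y^3 - x*y*z^2 + y^2*z + 3*x*y - z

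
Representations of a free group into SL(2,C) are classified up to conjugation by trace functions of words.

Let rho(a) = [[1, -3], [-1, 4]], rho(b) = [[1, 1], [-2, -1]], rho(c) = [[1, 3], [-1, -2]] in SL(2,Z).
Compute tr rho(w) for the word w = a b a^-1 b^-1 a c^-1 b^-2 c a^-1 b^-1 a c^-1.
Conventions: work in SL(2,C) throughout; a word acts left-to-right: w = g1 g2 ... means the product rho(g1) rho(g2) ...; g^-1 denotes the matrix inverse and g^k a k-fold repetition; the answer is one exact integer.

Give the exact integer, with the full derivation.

12

rho(a) = [[1, -3], [-1, 4]]
... * rho(b) = [[1, 1], [-2, -1]]  ->  [[7, 4], [-9, -5]]
... * rho(a^-1) = [[4, 3], [1, 1]]  ->  [[32, 25], [-41, -32]]
... * rho(b^-1) = [[-1, -1], [2, 1]]  ->  [[18, -7], [-23, 9]]
... * rho(a) = [[1, -3], [-1, 4]]  ->  [[25, -82], [-32, 105]]
... * rho(c^-1) = [[-2, -3], [1, 1]]  ->  [[-132, -157], [169, 201]]
... * rho(b^-1) = [[-1, -1], [2, 1]]  ->  [[-182, -25], [233, 32]]
... * rho(b^-1) = [[-1, -1], [2, 1]]  ->  [[132, 157], [-169, -201]]
... * rho(c) = [[1, 3], [-1, -2]]  ->  [[-25, 82], [32, -105]]
... * rho(a^-1) = [[4, 3], [1, 1]]  ->  [[-18, 7], [23, -9]]
... * rho(b^-1) = [[-1, -1], [2, 1]]  ->  [[32, 25], [-41, -32]]
... * rho(a) = [[1, -3], [-1, 4]]  ->  [[7, 4], [-9, -5]]
... * rho(c^-1) = [[-2, -3], [1, 1]]  ->  [[-10, -17], [13, 22]]
tr = -10 + 22 = 12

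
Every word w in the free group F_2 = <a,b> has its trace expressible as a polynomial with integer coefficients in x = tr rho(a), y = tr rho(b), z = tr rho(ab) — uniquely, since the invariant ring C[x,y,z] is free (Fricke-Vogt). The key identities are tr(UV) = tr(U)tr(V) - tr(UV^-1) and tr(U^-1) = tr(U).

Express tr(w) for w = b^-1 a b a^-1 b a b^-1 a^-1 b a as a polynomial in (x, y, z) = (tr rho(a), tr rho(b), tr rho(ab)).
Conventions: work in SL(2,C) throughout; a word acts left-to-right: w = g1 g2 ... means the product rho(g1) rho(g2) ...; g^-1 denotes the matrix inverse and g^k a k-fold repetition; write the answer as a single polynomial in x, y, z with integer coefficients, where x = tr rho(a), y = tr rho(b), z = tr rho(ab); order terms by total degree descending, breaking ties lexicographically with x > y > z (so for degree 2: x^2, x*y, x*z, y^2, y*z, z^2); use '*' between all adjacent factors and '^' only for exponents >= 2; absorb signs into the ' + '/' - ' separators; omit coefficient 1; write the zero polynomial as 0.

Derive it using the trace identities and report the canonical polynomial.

-x^3*y^3*z^2 + 2*x^4*y^2*z + 2*x^2*y^4*z + 3*x^2*y^2*z^3 - x^5*y - 2*x^3*y^3 - 4*x^3*y*z^2 - x*y^5 - 4*x*y^3*z^2 - 3*x*y*z^4 + x^4*z - 4*x^2*y^2*z + 2*x^2*z^3 + y^4*z + 2*y^2*z^3 + z^5 + 6*x^3*y + 6*x*y^3 + 11*x*y*z^2 - 5*x^2*z - 5*y^2*z - 5*z^3 - 8*x*y + 5*z

use: trace(a^2 b) = trace(a) * trace(b a) - trace(b) = x*z - y
trace(a^2) = trace(a) * trace(a) - trace(1) = x^2 - 2
apply: trace(b a^2 b) = trace(b) * trace(a^2 b) - trace(a^2) = x*y*z - x^2 - y^2 + 2
apply: trace(b a^2 b^2) = trace(b) * trace(b a^2 b) - trace(b a^2) = x*y^2*z - x^2*y - y^3 - x*z + 3*y
use: trace(a b a b) = trace(b a) * trace(b a) - trace(1)   [split at repeated b] = z^2 - 2
apply: trace(b a b^2 a) = trace(b) * trace(a b a b) - trace(a b a) = y*z^2 - x*z - y
trace(a b^2) = trace(b) * trace(a b) - trace(a) = y*z - x
apply: trace(b a b^2) = trace(b) * trace(a b^2) - trace(a b) = y^2*z - x*y - z
trace(a b^2 a^2 b) = trace(a) * trace(b a b^2 a) - trace(b a b^2) = x*y*z^2 - x^2*z - y^2*z + z
trace(a b^2 a^2) = trace(a) * trace(b^2 a^2) - trace(b^2 a) = x^2*y*z - x^3 - x*y^2 - y*z + 3*x
apply: trace(b a^2 b^2 a b) = trace(b) * trace(a b^2 a^2 b) - trace(a b^2 a^2) = x*y^2*z^2 - 2*x^2*y*z - y^3*z + x^3 + x*y^2 + 2*y*z - 3*x
trace(a b a b a b) = trace(a b a b) * trace(a b) - trace(b a)   [split at repeated a] = z^3 - 3*z
apply: trace(a b a b a) = trace(a) * trace(b a b a) - trace(b a b) = x*z^2 - y*z - x
apply: trace(b^2 a b a b a) = trace(b) * trace(a b a b a b) - trace(a b a b a) = y*z^3 - x*z^2 - 2*y*z + x
apply: trace(b^2 a b a b) = trace(b) * trace(a b a b^2) - trace(a b a b) = y^2*z^2 - x*y*z - y^2 - z^2 + 2
use: trace(b a^2 b^2 a b a) = trace(a) * trace(b^2 a b a b a) - trace(b^2 a b a b) = x*y*z^3 - x^2*z^2 - y^2*z^2 - x*y*z + x^2 + y^2 + z^2 - 2
trace(a^-1 b a^2 b^2 a b) = trace(b a^2 b^2 a b) * trace(a) - trace(b a^2 b^2 a b a) = x^2*y^2*z^2 - 2*x^3*y*z - x*y^3*z - x*y*z^3 + x^4 + x^2*y^2 + x^2*z^2 + y^2*z^2 + 3*x*y*z - 4*x^2 - y^2 - z^2 + 2
trace(b a b^-1 a^-1 b a^2 b) = trace(a^-1 b a^2 b^2 a) * trace(b) - trace(a^-1 b a^2 b^2 a b) = -x^2*y^2*z^2 + 2*x^3*y*z + 2*x*y^3*z + x*y*z^3 - x^4 - 2*x^2*y^2 - x^2*z^2 - y^4 - y^2*z^2 - 4*x*y*z + 4*x^2 + 4*y^2 + z^2 - 2
apply: trace(b a^2 b a b a b) = trace(a) * trace(b a b a b^2 a) - trace(b a b a b^2) = x*y*z^3 - x^2*z^2 - y^2*z^2 - x*y*z + x^2 + y^2 + z^2 - 2
trace(b a b a b a b a) = trace(a b a b) * trace(a b a b) - trace(1)   [split at repeated a] = z^4 - 4*z^2 + 2
apply: trace(b a^2 b a b a b a) = trace(a) * trace(b a b a b a b a) - trace(b a b a b a b) = x*z^4 - y*z^3 - 3*x*z^2 + 2*y*z + x
use: trace(a^-1 b a^2 b a b a b) = trace(b a^2 b a b a b) * trace(a) - trace(b a^2 b a b a b a) = x^2*y*z^3 - x^3*z^2 - x*y^2*z^2 - x*z^4 - x^2*y*z + y*z^3 + x^3 + x*y^2 + 4*x*z^2 - 2*y*z - 3*x
trace(b a b^-1 a^-1 b a^2 b a) = trace(a^-1 b a^2 b a b a) * trace(b) - trace(a^-1 b a^2 b a b a b) = -x^2*y*z^3 + x^3*z^2 + 2*x*y^2*z^2 + x*z^4 - y^3*z - y*z^3 - x^3 - x*y^2 - 4*x*z^2 + 3*y*z + 3*x
use: trace(a b a^-1 b a b^-1 a^-1 b a) = trace(b a b^-1 a^-1 b a^2 b) * trace(a) - trace(b a b^-1 a^-1 b a^2 b a) = -x^3*y^2*z^2 + 2*x^4*y*z + 2*x^2*y^3*z + 2*x^2*y*z^3 - x^5 - 2*x^3*y^2 - 2*x^3*z^2 - x*y^4 - 3*x*y^2*z^2 - x*z^4 - 4*x^2*y*z + y^3*z + y*z^3 + 5*x^3 + 5*x*y^2 + 5*x*z^2 - 3*y*z - 5*x
trace(a b^2 a b a) = trace(a) * trace(b^2 a b a) - trace(b^2 a b) = x*y*z^2 - x^2*z - y^2*z + z
trace(b a b a b^2 a b) = trace(b) * trace(a b^2 a b a b) - trace(a b^2 a b a) = y^2*z^3 - 2*x*y*z^2 + x^2*z - y^2*z + x*y - z
trace(a b a b a b a) = trace(a) * trace(b a b a b a) - trace(b a b a b) = x*z^3 - y*z^2 - 2*x*z + y
use: trace(b a b a b^2 a b a) = trace(b) * trace(a b a b a b a b) - trace(a b a b a b a) = y*z^4 - x*z^3 - 3*y*z^2 + 2*x*z + y
use: trace(a^-1 b a b a b^2 a b) = trace(b a b a b^2 a b) * trace(a) - trace(b a b a b^2 a b a) = x*y^2*z^3 - 2*x^2*y*z^2 - y*z^4 + x^3*z - x*y^2*z + x*z^3 + x^2*y + 3*y*z^2 - 3*x*z - y
trace(b a b^-1 a^-1 b a b a b) = trace(a^-1 b a b a b^2 a) * trace(b) - trace(a^-1 b a b a b^2 a b) = -x*y^2*z^3 + 2*x^2*y*z^2 + y^3*z^2 + y*z^4 - x^3*z - x*z^3 - x^2*y - y^3 - 4*y*z^2 + 3*x*z + 3*y
apply: trace(a b a b a b a b a b) = trace(b a b a b a b a) * trace(b a) - trace(a b a b a b)   [split at repeated b] = z^5 - 5*z^3 + 5*z
apply: trace(b a b a b a b a b^-1 a) = trace(a b a b a b a b a) * trace(b) - trace(a b a b a b a b a b) = x*y*z^4 - y^2*z^3 - z^5 - 3*x*y*z^2 + 2*y^2*z + 5*z^3 + x*y - 5*z
trace(b a b^-1 a^-1 b a b a b a) = trace(b a b a b a b a b^-1) * trace(a) - trace(b a b a b a b a b^-1 a) = -x*y*z^4 + x^2*z^3 + y^2*z^3 + z^5 + 2*x*y*z^2 - 2*x^2*z - 2*y^2*z - 5*z^3 + 5*z
trace(a b a^-1 b a b^-1 a^-1 b a b) = trace(b a b^-1 a^-1 b a b a b) * trace(a) - trace(b a b^-1 a^-1 b a b a b a) = -x^2*y^2*z^3 + 2*x^3*y*z^2 + x*y^3*z^2 + 2*x*y*z^4 - x^4*z - 2*x^2*z^3 - y^2*z^3 - z^5 - x^3*y - x*y^3 - 6*x*y*z^2 + 5*x^2*z + 2*y^2*z + 5*z^3 + 3*x*y - 5*z
trace(b^-1 a b a^-1 b a b^-1 a^-1 b a) = trace(a b a^-1 b a b^-1 a^-1 b a) * trace(b) - trace(a b a^-1 b a b^-1 a^-1 b a b) = -x^3*y^3*z^2 + 2*x^4*y^2*z + 2*x^2*y^4*z + 3*x^2*y^2*z^3 - x^5*y - 2*x^3*y^3 - 4*x^3*y*z^2 - x*y^5 - 4*x*y^3*z^2 - 3*x*y*z^4 + x^4*z - 4*x^2*y^2*z + 2*x^2*z^3 + y^4*z + 2*y^2*z^3 + z^5 + 6*x^3*y + 6*x*y^3 + 11*x*y*z^2 - 5*x^2*z - 5*y^2*z - 5*z^3 - 8*x*y + 5*z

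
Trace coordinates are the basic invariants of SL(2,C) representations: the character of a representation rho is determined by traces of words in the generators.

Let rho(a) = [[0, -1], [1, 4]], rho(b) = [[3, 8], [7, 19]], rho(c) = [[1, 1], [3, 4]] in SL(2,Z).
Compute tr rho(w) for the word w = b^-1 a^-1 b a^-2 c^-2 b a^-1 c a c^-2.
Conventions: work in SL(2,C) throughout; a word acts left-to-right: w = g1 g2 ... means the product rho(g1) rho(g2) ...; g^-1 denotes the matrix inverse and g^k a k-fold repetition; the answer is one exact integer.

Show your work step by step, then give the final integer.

-4708585

rho(b^-1) = [[19, -8], [-7, 3]]
... * rho(a^-1) = [[4, 1], [-1, 0]]  ->  [[84, 19], [-31, -7]]
... * rho(b) = [[3, 8], [7, 19]]  ->  [[385, 1033], [-142, -381]]
... * rho(a^-1) = [[4, 1], [-1, 0]]  ->  [[507, 385], [-187, -142]]
... * rho(a^-1) = [[4, 1], [-1, 0]]  ->  [[1643, 507], [-606, -187]]
... * rho(c^-1) = [[4, -1], [-3, 1]]  ->  [[5051, -1136], [-1863, 419]]
... * rho(c^-1) = [[4, -1], [-3, 1]]  ->  [[23612, -6187], [-8709, 2282]]
... * rho(b) = [[3, 8], [7, 19]]  ->  [[27527, 71343], [-10153, -26314]]
... * rho(a^-1) = [[4, 1], [-1, 0]]  ->  [[38765, 27527], [-14298, -10153]]
... * rho(c) = [[1, 1], [3, 4]]  ->  [[121346, 148873], [-44757, -54910]]
... * rho(a) = [[0, -1], [1, 4]]  ->  [[148873, 474146], [-54910, -174883]]
... * rho(c^-1) = [[4, -1], [-3, 1]]  ->  [[-826946, 325273], [305009, -119973]]
... * rho(c^-1) = [[4, -1], [-3, 1]]  ->  [[-4283603, 1152219], [1579955, -424982]]
tr = -4283603 + -424982 = -4708585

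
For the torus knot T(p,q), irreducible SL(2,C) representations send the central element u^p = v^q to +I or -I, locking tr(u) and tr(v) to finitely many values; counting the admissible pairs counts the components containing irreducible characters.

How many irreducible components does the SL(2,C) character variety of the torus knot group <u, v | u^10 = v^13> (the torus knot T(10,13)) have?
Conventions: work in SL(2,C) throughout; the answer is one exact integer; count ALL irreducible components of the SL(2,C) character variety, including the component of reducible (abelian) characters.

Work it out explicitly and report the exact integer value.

In the torus knot group T(10,13), u^10 = v^13 is central, so an irreducible representation sends it to +I or -I (Schur).
On an irreducible component, tr(u) is locked at 2*cos(pi*alpha/10) for some alpha in 1..9, and tr(v) at 2*cos(pi*beta/13) for some beta in 1..12.
u^10 = (-1)^alpha I and v^13 = (-1)^beta I must agree, so alpha and beta have equal parity.
Counting: 5 odd alphas x 6 odd betas + 4 even alphas x 6 even betas = 30 + 24 = 54.
components with irreducible characters: 54; plus the single component of reducible (abelian) characters: total 55.

55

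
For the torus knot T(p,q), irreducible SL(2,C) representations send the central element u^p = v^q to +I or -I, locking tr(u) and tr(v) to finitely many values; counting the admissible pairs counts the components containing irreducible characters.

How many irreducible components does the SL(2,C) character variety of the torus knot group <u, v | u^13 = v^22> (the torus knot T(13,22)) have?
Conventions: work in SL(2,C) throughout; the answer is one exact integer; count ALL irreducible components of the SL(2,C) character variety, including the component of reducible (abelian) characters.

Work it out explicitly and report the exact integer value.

Gamma = < u, v | u^13 = v^22 > (torus knot T(13,22)); the central element u^13 = v^22 acts as +I or -I in any irreducible SL(2,C) representation.
So on each irreducible component the traces are pinned: tr(u) = 2*cos(pi*alpha/13) with 1 <= alpha <= 12, tr(v) = 2*cos(pi*beta/22) with 1 <= beta <= 21.
u^13 = (-1)^alpha I and v^22 = (-1)^beta I must agree, so alpha and beta have equal parity.
Enumerate parity-matched pairs: 6*11 odd-odd plus 6*10 even-even gives 126.
Total: 126 irreducible-character components + 1 reducible (abelian) component = 127.

127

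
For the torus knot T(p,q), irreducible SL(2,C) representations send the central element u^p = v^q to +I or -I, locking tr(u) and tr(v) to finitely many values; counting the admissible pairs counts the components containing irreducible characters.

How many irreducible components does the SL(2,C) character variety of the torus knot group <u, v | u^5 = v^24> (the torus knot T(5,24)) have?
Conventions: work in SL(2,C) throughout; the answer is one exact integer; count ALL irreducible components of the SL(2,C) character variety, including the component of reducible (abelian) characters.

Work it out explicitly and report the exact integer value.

Gamma = < u, v | u^5 = v^24 > (torus knot T(5,24)); the central element u^5 = v^24 acts as +I or -I in any irreducible SL(2,C) representation.
So on each irreducible component the traces are pinned: tr(u) = 2*cos(pi*alpha/5) with 1 <= alpha <= 4, tr(v) = 2*cos(pi*beta/24) with 1 <= beta <= 23.
The two central values (-1)^alpha I and (-1)^beta I must be the same matrix, so alpha and beta share a parity.
Enumerate parity-matched pairs: 2*12 odd-odd plus 2*11 even-even gives 46.
That is 46 components of irreducible characters, and with the reducible (abelian) component the total is 47.

47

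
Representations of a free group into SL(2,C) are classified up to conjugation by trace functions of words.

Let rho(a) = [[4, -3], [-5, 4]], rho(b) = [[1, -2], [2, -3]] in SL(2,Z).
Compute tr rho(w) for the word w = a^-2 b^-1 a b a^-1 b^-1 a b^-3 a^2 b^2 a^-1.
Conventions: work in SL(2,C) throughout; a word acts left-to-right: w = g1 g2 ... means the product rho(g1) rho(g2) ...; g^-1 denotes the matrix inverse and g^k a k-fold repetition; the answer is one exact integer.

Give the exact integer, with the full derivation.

rho(a^-1) = [[4, 3], [5, 4]]
... * rho(a^-1) = [[4, 3], [5, 4]]  ->  [[31, 24], [40, 31]]
... * rho(b^-1) = [[-3, 2], [-2, 1]]  ->  [[-141, 86], [-182, 111]]
... * rho(a) = [[4, -3], [-5, 4]]  ->  [[-994, 767], [-1283, 990]]
... * rho(b) = [[1, -2], [2, -3]]  ->  [[540, -313], [697, -404]]
... * rho(a^-1) = [[4, 3], [5, 4]]  ->  [[595, 368], [768, 475]]
... * rho(b^-1) = [[-3, 2], [-2, 1]]  ->  [[-2521, 1558], [-3254, 2011]]
... * rho(a) = [[4, -3], [-5, 4]]  ->  [[-17874, 13795], [-23071, 17806]]
... * rho(b^-1) = [[-3, 2], [-2, 1]]  ->  [[26032, -21953], [33601, -28336]]
... * rho(b^-1) = [[-3, 2], [-2, 1]]  ->  [[-34190, 30111], [-44131, 38866]]
... * rho(b^-1) = [[-3, 2], [-2, 1]]  ->  [[42348, -38269], [54661, -49396]]
... * rho(a) = [[4, -3], [-5, 4]]  ->  [[360737, -280120], [465624, -361567]]
... * rho(a) = [[4, -3], [-5, 4]]  ->  [[2843548, -2202691], [3670331, -2843140]]
... * rho(b) = [[1, -2], [2, -3]]  ->  [[-1561834, 920977], [-2015949, 1188758]]
... * rho(b) = [[1, -2], [2, -3]]  ->  [[280120, 360737], [361567, 465624]]
... * rho(a^-1) = [[4, 3], [5, 4]]  ->  [[2924165, 2283308], [3774388, 2947197]]
tr = 2924165 + 2947197 = 5871362

5871362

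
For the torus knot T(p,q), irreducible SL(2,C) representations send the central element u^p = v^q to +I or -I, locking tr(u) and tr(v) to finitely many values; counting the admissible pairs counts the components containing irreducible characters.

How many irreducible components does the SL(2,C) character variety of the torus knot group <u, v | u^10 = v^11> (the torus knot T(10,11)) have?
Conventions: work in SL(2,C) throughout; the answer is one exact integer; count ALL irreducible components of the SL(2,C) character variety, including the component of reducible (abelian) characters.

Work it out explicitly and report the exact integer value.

In the torus knot group T(10,11), u^10 = v^11 is central, so an irreducible representation sends it to +I or -I (Schur).
This locks tr(u) to 2*cos(pi*alpha/10), alpha in 1..9, and tr(v) to 2*cos(pi*beta/11), beta in 1..10, on each component of irreducible characters.
The two central values (-1)^alpha I and (-1)^beta I must be the same matrix, so alpha and beta share a parity.
Enumerate parity-matched pairs: 5*5 odd-odd plus 4*5 even-even gives 45.
components with irreducible characters: 45; plus the single component of reducible (abelian) characters: total 46.

46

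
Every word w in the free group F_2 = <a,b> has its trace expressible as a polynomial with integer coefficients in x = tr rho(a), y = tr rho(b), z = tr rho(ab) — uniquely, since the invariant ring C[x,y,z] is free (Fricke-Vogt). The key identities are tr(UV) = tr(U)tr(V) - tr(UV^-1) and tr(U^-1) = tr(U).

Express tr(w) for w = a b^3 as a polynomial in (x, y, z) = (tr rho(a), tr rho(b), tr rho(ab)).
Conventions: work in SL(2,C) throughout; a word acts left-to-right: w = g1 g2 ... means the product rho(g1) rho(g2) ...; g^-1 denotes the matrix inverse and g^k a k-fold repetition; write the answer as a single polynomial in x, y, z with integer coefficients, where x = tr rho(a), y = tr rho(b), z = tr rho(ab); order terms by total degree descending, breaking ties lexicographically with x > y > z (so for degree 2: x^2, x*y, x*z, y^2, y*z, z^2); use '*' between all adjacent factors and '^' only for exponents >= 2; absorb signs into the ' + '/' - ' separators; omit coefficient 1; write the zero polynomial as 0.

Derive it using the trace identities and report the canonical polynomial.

y^2*z - x*y - z

trace(a b^2) = trace(b) * trace(a b) - trace(a) = y*z - x
trace(a b^3) = trace(b) * trace(a b^2) - trace(a b) = y^2*z - x*y - z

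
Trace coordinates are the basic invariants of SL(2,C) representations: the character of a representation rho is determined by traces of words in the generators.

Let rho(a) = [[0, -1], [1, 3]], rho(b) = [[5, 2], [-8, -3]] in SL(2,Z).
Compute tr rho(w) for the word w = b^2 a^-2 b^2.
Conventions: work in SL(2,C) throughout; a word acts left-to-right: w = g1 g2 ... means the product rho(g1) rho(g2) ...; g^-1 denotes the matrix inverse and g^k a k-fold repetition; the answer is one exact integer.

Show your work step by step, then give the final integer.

31

rho(b) = [[5, 2], [-8, -3]]
... * rho(b) = [[5, 2], [-8, -3]]  ->  [[9, 4], [-16, -7]]
... * rho(a^-1) = [[3, 1], [-1, 0]]  ->  [[23, 9], [-41, -16]]
... * rho(a^-1) = [[3, 1], [-1, 0]]  ->  [[60, 23], [-107, -41]]
... * rho(b) = [[5, 2], [-8, -3]]  ->  [[116, 51], [-207, -91]]
... * rho(b) = [[5, 2], [-8, -3]]  ->  [[172, 79], [-307, -141]]
tr = 172 + -141 = 31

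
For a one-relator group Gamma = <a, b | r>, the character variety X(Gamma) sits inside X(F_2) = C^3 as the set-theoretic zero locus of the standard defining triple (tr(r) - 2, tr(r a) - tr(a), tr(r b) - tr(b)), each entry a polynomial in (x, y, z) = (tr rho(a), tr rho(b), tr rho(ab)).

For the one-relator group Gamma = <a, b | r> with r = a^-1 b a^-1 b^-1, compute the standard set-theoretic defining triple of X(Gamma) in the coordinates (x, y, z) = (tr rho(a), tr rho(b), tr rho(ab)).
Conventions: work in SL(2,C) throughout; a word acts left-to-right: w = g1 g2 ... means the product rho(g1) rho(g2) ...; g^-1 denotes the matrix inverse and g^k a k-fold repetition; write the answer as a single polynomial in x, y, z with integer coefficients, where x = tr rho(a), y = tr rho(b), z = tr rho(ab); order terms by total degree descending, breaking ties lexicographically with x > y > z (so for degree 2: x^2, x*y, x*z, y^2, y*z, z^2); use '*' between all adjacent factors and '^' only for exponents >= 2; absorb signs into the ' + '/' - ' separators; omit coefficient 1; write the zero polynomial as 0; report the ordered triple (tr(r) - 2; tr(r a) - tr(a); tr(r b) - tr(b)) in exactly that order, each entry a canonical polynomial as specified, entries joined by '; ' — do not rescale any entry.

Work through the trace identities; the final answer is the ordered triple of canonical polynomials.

trace(a^-1) = trace(a) = x
so trace(b a b) = trace(b) trace(a b) - trace(a) = y*z - x
trace(b a b a) = trace(b a) trace(b a) - trace(1)   [split at repeated b] = z^2 - 2
trace(a^-1 b a b) = trace(b a b) trace(a) - trace(b a b a) = x*y*z - x^2 - z^2 + 2
reduce: trace(b^-1 a^-1 b a) = trace(a^-1 b a) trace(b) - trace(a^-1 b a b) = -x*y*z + x^2 + y^2 + z^2 - 2
trace(a^-1 b a^-1 b^-1) = trace(b^-1 a^-1 b) trace(a) - trace(b^-1 a^-1 b a) = x*y*z - y^2 - z^2 + 2
trace(b a^-1) = trace(b) trace(a) - trace(b a)  (eliminate a^-1) = x*y - z
reduce: trace(a^-1 b a^-1) = trace(b a^-1) trace(a) - trace(b)  (eliminate a^-1) = x^2*y - x*z - y
assemble the triple (trace(r) - 2; trace(r a) - x; trace(r b) - y)

x*y*z - y^2 - z^2; 0; x^2*y - x*z - 2*y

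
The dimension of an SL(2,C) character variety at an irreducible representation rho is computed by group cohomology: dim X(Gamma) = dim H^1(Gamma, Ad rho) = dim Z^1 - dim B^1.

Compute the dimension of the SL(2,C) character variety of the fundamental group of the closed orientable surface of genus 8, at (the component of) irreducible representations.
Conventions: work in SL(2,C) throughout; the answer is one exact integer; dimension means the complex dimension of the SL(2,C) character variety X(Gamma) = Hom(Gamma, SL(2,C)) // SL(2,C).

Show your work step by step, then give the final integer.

The genus-8 surface group: 2g = 16 generators, one relator prod [a_i, b_i].
Before the relator condition, cocycle space has dim 3*16 = 48.
H^2 = coker(d_2) is dual to H^0 = 0 at irreducible rho (Poincare duality), so d_2 is onto: dim Z^1 = 45.
As always at irreducible rho, dim B^1 = 3.
dim H^1 = 45 - 3 = 42 = dim X.

42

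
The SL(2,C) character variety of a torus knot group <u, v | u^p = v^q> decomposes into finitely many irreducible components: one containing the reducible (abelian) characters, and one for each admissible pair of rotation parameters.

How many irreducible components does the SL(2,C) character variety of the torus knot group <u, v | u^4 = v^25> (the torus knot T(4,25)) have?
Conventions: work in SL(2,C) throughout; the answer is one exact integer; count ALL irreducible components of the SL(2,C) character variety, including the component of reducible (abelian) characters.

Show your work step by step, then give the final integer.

37

For T(4,25): irreducibility forces the central element u^4 = v^25 to one of +I, -I.
On an irreducible component, tr(u) is locked at 2*cos(pi*alpha/4) for some alpha in 1..3, and tr(v) at 2*cos(pi*beta/25) for some beta in 1..24.
u^4 = (-1)^alpha I and v^25 = (-1)^beta I must agree, so alpha and beta have equal parity.
Enumerate parity-matched pairs: 2*12 odd-odd plus 1*12 even-even gives 36.
components with irreducible characters: 36; plus the single component of reducible (abelian) characters: total 37.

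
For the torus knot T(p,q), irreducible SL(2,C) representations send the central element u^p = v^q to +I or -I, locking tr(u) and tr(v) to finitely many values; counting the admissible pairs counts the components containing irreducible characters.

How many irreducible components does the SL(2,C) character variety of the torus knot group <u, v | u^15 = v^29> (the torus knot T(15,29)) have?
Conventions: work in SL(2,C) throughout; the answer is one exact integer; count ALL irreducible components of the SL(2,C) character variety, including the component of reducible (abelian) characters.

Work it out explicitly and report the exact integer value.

197

In the torus knot group T(15,29), u^15 = v^29 is central, so an irreducible representation sends it to +I or -I (Schur).
So on each irreducible component the traces are pinned: tr(u) = 2*cos(pi*alpha/15) with 1 <= alpha <= 14, tr(v) = 2*cos(pi*beta/29) with 1 <= beta <= 28.
The two central values (-1)^alpha I and (-1)^beta I must be the same matrix, so alpha and beta share a parity.
Counting: 7 odd alphas x 14 odd betas + 7 even alphas x 14 even betas = 98 + 98 = 196.
components with irreducible characters: 196; plus the single component of reducible (abelian) characters: total 197.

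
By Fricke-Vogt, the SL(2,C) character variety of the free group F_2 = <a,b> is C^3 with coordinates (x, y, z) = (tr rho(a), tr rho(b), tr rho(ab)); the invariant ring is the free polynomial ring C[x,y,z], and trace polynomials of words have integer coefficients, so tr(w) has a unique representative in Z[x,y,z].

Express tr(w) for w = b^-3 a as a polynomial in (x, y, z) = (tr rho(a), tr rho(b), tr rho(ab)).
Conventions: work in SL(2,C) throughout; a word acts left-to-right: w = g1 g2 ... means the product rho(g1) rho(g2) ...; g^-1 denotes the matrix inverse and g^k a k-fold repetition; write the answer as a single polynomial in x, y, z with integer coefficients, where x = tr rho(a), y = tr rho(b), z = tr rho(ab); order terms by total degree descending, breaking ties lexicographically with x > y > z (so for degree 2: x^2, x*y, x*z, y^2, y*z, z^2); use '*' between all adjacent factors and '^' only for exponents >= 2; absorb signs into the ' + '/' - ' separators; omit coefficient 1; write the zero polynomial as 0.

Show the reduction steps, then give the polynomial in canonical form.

x*y^3 - y^2*z - 2*x*y + z

use: tr(a b^-1) = tr(a)*tr(b) - tr(a b)  (eliminate b^-1) = x*y - z
use: tr(b^-1 a b^-1) = tr(a b^-1)*tr(b) - tr(a)  (eliminate b^-1) = x*y^2 - y*z - x
tr(b^-3 a) = tr(b^-1 a b^-1)*tr(b) - tr(b^-1 a)  (eliminate b^-1) = x*y^3 - y^2*z - 2*x*y + z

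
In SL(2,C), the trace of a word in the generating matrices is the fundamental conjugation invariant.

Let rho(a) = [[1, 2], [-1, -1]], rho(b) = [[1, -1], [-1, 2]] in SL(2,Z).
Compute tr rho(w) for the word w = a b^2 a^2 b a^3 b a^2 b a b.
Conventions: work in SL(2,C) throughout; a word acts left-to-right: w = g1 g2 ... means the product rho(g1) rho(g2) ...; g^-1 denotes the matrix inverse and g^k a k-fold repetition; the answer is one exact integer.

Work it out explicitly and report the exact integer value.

rho(a) = [[1, 2], [-1, -1]]
... * rho(b) = [[1, -1], [-1, 2]]  ->  [[-1, 3], [0, -1]]
... * rho(b) = [[1, -1], [-1, 2]]  ->  [[-4, 7], [1, -2]]
... * rho(a) = [[1, 2], [-1, -1]]  ->  [[-11, -15], [3, 4]]
... * rho(a) = [[1, 2], [-1, -1]]  ->  [[4, -7], [-1, 2]]
... * rho(b) = [[1, -1], [-1, 2]]  ->  [[11, -18], [-3, 5]]
... * rho(a) = [[1, 2], [-1, -1]]  ->  [[29, 40], [-8, -11]]
... * rho(a) = [[1, 2], [-1, -1]]  ->  [[-11, 18], [3, -5]]
... * rho(a) = [[1, 2], [-1, -1]]  ->  [[-29, -40], [8, 11]]
... * rho(b) = [[1, -1], [-1, 2]]  ->  [[11, -51], [-3, 14]]
... * rho(a) = [[1, 2], [-1, -1]]  ->  [[62, 73], [-17, -20]]
... * rho(a) = [[1, 2], [-1, -1]]  ->  [[-11, 51], [3, -14]]
... * rho(b) = [[1, -1], [-1, 2]]  ->  [[-62, 113], [17, -31]]
... * rho(a) = [[1, 2], [-1, -1]]  ->  [[-175, -237], [48, 65]]
... * rho(b) = [[1, -1], [-1, 2]]  ->  [[62, -299], [-17, 82]]
tr = 62 + 82 = 144

144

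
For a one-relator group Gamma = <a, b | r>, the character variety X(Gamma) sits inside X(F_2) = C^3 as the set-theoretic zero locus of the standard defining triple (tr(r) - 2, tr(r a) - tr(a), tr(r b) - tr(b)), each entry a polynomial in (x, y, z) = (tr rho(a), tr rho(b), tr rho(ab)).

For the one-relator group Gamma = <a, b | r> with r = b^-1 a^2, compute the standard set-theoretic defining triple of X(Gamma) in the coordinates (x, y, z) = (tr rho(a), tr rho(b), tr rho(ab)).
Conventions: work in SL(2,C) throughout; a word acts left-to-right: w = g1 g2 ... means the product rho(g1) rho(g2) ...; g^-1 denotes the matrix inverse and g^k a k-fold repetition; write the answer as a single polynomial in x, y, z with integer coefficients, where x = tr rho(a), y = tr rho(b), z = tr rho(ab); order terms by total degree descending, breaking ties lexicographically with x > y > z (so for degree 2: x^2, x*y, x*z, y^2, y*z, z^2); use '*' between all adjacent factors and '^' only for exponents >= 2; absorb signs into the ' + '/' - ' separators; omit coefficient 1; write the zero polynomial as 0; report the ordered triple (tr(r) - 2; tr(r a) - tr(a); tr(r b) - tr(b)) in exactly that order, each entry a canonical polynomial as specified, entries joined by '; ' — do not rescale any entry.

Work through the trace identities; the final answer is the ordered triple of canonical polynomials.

x^2*y - x*z - y - 2; x^3*y - x^2*z - 2*x*y - x + z; x^2 - y - 2

trace(a^2) = trace(a)*trace(a) - trace(1) = x^2 - 2
trace(a^2 b) = trace(a)*trace(b a) - trace(b) = x*z - y
trace(b^-1 a^2) = trace(a^2)*trace(b) - trace(a^2 b) = x^2*y - x*z - y
trace(a^3) = trace(a)*trace(a^2) - trace(a) = x^3 - 3*x
trace(a^3 b) = trace(a)*trace(b a^2) - trace(b a) = x^2*z - x*y - z
trace(b^-1 a^3) = trace(a^3)*trace(b) - trace(a^3 b) = x^3*y - x^2*z - 2*x*y + z
assemble the triple (trace(r) - 2; trace(r a) - x; trace(r b) - y)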